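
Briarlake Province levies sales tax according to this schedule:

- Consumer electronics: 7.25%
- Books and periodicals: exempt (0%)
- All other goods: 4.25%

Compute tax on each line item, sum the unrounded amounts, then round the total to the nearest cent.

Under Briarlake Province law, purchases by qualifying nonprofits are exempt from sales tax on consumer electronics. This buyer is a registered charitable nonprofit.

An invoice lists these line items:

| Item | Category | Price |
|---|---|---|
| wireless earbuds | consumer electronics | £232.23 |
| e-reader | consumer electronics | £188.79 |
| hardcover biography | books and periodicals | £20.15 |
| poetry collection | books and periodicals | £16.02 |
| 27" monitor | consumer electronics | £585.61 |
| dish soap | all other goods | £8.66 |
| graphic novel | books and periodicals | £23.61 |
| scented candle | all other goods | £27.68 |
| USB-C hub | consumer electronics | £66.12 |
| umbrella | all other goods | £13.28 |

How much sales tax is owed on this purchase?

Wireless earbuds £232.23: consumer electronics, buyer-exempt → 0% → £0.00
E-reader £188.79: consumer electronics, buyer-exempt → 0% → £0.00
Hardcover biography £20.15: books and periodicals → 0% → £0.00
Poetry collection £16.02: books and periodicals → 0% → £0.00
27" monitor £585.61: consumer electronics, buyer-exempt → 0% → £0.00
Dish soap £8.66: all other goods → 4.25% → £0.36805
Graphic novel £23.61: books and periodicals → 0% → £0.00
Scented candle £27.68: all other goods → 4.25% → £1.1764
USB-C hub £66.12: consumer electronics, buyer-exempt → 0% → £0.00
Umbrella £13.28: all other goods → 4.25% → £0.5644
Unrounded tax sum = £2.10885 → £2.11

£2.11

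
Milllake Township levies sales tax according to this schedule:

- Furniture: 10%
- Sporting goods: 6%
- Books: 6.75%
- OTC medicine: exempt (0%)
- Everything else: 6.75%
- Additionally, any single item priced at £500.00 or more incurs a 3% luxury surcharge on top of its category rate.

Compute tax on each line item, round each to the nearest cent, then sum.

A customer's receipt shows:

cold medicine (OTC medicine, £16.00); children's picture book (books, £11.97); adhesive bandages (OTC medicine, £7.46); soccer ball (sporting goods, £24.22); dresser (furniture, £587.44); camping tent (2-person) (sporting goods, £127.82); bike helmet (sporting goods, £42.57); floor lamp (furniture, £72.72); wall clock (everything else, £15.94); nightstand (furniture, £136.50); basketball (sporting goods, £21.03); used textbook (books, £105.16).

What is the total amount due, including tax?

Cold medicine £16.00: OTC medicine → 0% → £0.00
Children's picture book £11.97: books → 6.75% → £0.81
Adhesive bandages £7.46: OTC medicine → 0% → £0.00
Soccer ball £24.22: sporting goods → 6% → £1.45
Dresser £587.44: furniture → 10% + 3% surcharge = 13% → £76.37
Camping tent (2-person) £127.82: sporting goods → 6% → £7.67
Bike helmet £42.57: sporting goods → 6% → £2.55
Floor lamp £72.72: furniture → 10% → £7.27
Wall clock £15.94: everything else → 6.75% → £1.08
Nightstand £136.50: furniture → 10% → £13.65
Basketball £21.03: sporting goods → 6% → £1.26
Used textbook £105.16: books → 6.75% → £7.10
Subtotal = £1168.83; tax = £119.21; total due = £1288.04

£1288.04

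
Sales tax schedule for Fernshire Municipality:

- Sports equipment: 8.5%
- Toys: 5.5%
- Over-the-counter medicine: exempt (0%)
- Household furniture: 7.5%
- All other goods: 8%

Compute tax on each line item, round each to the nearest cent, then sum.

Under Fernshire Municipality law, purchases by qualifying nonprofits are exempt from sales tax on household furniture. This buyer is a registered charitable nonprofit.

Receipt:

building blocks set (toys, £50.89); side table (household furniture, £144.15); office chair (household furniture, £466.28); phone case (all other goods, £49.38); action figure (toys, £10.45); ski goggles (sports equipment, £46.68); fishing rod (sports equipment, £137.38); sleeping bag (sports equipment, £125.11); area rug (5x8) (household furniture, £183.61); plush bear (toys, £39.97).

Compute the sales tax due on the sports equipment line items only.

Ski goggles £46.68: sports equipment → 8.5% → £3.97
Fishing rod £137.38: sports equipment → 8.5% → £11.68
Sleeping bag £125.11: sports equipment → 8.5% → £10.63
Tax on sports equipment = £3.97 + £11.68 + £10.63 = £26.28

£26.28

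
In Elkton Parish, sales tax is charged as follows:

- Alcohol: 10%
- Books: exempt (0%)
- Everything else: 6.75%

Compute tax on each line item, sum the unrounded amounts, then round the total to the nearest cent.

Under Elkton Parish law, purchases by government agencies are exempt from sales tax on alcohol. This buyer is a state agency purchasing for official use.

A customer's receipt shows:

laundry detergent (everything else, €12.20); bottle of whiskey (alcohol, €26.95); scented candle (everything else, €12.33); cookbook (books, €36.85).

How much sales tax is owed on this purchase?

€1.66

Laundry detergent €12.20: everything else → 6.75% → €0.8235
Bottle of whiskey €26.95: alcohol, buyer-exempt → 0% → €0.00
Scented candle €12.33: everything else → 6.75% → €0.832275
Cookbook €36.85: books → 0% → €0.00
Unrounded tax sum = €1.655775 → €1.66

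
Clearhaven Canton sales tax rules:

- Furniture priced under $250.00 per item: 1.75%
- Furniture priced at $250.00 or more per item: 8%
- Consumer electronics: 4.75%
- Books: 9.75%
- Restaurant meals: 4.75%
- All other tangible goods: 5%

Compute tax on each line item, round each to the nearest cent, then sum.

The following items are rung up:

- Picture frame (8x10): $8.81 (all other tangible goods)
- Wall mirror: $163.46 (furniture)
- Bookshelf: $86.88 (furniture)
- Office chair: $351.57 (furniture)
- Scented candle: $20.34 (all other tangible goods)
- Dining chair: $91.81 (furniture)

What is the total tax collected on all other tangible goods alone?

Picture frame (8x10) $8.81: all other tangible goods → 5% → $0.44
Scented candle $20.34: all other tangible goods → 5% → $1.02
Tax on all other tangible goods = $0.44 + $1.02 = $1.46

$1.46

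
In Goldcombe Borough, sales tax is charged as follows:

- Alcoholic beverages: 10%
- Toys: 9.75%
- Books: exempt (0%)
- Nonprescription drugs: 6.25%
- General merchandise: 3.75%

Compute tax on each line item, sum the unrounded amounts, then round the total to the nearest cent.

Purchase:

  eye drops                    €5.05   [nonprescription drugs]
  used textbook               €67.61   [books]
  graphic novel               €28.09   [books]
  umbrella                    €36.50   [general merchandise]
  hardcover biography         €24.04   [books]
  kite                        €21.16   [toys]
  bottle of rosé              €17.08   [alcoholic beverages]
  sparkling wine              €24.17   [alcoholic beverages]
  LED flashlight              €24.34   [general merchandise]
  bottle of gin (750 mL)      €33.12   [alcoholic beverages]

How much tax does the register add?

Eye drops €5.05: nonprescription drugs → 6.25% → €0.315625
Used textbook €67.61: books → 0% → €0.00
Graphic novel €28.09: books → 0% → €0.00
Umbrella €36.50: general merchandise → 3.75% → €1.36875
Hardcover biography €24.04: books → 0% → €0.00
Kite €21.16: toys → 9.75% → €2.0631
Bottle of rosé €17.08: alcoholic beverages → 10% → €1.708
Sparkling wine €24.17: alcoholic beverages → 10% → €2.417
LED flashlight €24.34: general merchandise → 3.75% → €0.91275
Bottle of gin (750 mL) €33.12: alcoholic beverages → 10% → €3.312
Unrounded tax sum = €12.097225 → €12.10

€12.10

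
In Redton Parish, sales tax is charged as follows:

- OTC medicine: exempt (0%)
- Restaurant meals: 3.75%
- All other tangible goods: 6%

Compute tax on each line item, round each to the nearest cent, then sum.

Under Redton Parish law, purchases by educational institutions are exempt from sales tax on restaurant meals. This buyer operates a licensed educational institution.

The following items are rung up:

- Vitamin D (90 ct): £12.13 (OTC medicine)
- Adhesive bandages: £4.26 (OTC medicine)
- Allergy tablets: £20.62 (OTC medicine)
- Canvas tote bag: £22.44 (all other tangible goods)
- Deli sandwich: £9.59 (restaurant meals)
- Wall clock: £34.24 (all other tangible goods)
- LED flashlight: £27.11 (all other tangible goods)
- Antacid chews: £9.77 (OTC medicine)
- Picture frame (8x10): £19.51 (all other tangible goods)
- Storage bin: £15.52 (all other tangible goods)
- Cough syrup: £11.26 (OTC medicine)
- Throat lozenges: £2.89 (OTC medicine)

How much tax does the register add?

£7.13

Vitamin D (90 ct) £12.13: OTC medicine → 0% → £0.00
Adhesive bandages £4.26: OTC medicine → 0% → £0.00
Allergy tablets £20.62: OTC medicine → 0% → £0.00
Canvas tote bag £22.44: all other tangible goods → 6% → £1.35
Deli sandwich £9.59: restaurant meals, buyer-exempt → 0% → £0.00
Wall clock £34.24: all other tangible goods → 6% → £2.05
LED flashlight £27.11: all other tangible goods → 6% → £1.63
Antacid chews £9.77: OTC medicine → 0% → £0.00
Picture frame (8x10) £19.51: all other tangible goods → 6% → £1.17
Storage bin £15.52: all other tangible goods → 6% → £0.93
Cough syrup £11.26: OTC medicine → 0% → £0.00
Throat lozenges £2.89: OTC medicine → 0% → £0.00
Total tax = £1.35 + £2.05 + £1.63 + £1.17 + £0.93 = £7.13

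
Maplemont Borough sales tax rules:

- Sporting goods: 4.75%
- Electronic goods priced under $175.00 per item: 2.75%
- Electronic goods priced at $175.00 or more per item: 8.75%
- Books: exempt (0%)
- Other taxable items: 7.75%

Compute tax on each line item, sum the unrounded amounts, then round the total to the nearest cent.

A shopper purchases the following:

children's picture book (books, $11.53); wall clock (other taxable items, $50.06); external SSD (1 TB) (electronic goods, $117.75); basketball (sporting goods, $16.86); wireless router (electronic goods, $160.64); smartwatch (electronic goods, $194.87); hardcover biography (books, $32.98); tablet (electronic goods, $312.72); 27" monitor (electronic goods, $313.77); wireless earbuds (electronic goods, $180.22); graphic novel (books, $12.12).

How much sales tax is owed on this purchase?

$99.97

Children's picture book $11.53: books → 0% → $0.00
Wall clock $50.06: other taxable items → 7.75% → $3.87965
External SSD (1 TB) $117.75: electronic goods, under $175.00 → 2.75% → $3.238125
Basketball $16.86: sporting goods → 4.75% → $0.80085
Wireless router $160.64: electronic goods, under $175.00 → 2.75% → $4.4176
Smartwatch $194.87: electronic goods, $175.00 or more → 8.75% → $17.051125
Hardcover biography $32.98: books → 0% → $0.00
Tablet $312.72: electronic goods, $175.00 or more → 8.75% → $27.363
27" monitor $313.77: electronic goods, $175.00 or more → 8.75% → $27.454875
Wireless earbuds $180.22: electronic goods, $175.00 or more → 8.75% → $15.76925
Graphic novel $12.12: books → 0% → $0.00
Unrounded tax sum = $99.974475 → $99.97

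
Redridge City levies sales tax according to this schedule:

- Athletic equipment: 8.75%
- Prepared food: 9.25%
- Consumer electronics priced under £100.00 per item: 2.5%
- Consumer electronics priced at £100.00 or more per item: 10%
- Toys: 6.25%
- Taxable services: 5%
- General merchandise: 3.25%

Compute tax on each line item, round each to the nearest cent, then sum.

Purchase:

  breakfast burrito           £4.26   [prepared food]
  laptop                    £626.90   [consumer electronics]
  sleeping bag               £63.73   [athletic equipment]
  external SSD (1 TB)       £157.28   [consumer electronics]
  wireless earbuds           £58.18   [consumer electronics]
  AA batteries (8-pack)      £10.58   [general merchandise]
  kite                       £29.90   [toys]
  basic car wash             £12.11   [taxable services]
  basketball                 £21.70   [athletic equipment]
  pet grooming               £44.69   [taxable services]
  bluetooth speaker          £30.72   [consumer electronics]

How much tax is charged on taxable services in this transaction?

£2.84

Basic car wash £12.11: taxable services → 5% → £0.61
Pet grooming £44.69: taxable services → 5% → £2.23
Tax on taxable services = £0.61 + £2.23 = £2.84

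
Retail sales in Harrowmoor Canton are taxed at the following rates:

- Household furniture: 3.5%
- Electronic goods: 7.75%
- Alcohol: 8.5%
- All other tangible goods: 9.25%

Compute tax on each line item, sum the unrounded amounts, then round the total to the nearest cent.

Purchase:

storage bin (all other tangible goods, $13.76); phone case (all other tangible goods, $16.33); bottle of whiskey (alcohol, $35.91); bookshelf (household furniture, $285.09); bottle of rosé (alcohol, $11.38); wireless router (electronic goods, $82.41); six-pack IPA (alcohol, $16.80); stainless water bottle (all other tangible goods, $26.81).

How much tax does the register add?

$27.08

Storage bin $13.76: all other tangible goods → 9.25% → $1.2728
Phone case $16.33: all other tangible goods → 9.25% → $1.510525
Bottle of whiskey $35.91: alcohol → 8.5% → $3.05235
Bookshelf $285.09: household furniture → 3.5% → $9.97815
Bottle of rosé $11.38: alcohol → 8.5% → $0.9673
Wireless router $82.41: electronic goods → 7.75% → $6.386775
Six-pack IPA $16.80: alcohol → 8.5% → $1.428
Stainless water bottle $26.81: all other tangible goods → 9.25% → $2.479925
Unrounded tax sum = $27.075825 → $27.08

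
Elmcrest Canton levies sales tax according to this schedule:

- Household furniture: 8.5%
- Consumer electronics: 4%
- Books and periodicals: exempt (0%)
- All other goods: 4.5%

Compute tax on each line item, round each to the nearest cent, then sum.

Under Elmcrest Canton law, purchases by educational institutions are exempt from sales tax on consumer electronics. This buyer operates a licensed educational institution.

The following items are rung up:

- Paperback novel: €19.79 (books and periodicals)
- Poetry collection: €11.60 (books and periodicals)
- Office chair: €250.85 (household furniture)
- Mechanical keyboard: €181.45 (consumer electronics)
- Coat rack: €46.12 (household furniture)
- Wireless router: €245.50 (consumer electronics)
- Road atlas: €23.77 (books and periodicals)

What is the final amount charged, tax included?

€804.32

Paperback novel €19.79: books and periodicals → 0% → €0.00
Poetry collection €11.60: books and periodicals → 0% → €0.00
Office chair €250.85: household furniture → 8.5% → €21.32
Mechanical keyboard €181.45: consumer electronics, buyer-exempt → 0% → €0.00
Coat rack €46.12: household furniture → 8.5% → €3.92
Wireless router €245.50: consumer electronics, buyer-exempt → 0% → €0.00
Road atlas €23.77: books and periodicals → 0% → €0.00
Subtotal = €779.08; tax = €25.24; total due = €804.32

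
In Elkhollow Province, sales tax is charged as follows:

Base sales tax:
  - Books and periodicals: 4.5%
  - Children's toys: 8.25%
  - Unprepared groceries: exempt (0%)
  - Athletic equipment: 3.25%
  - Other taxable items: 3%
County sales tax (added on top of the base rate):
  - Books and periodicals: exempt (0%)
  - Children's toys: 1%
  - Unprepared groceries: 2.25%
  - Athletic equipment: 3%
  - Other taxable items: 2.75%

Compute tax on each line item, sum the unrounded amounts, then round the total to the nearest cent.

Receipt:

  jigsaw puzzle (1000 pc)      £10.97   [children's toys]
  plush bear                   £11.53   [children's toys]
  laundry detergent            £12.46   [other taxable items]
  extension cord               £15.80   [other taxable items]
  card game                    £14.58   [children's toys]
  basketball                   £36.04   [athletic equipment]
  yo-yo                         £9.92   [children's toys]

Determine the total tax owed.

£8.22

Jigsaw puzzle (1000 pc) £10.97: children's toys → 8.25% + 1% county = 9.25% → £1.014725
Plush bear £11.53: children's toys → 8.25% + 1% county = 9.25% → £1.066525
Laundry detergent £12.46: other taxable items → 3% + 2.75% county = 5.75% → £0.71645
Extension cord £15.80: other taxable items → 3% + 2.75% county = 5.75% → £0.9085
Card game £14.58: children's toys → 8.25% + 1% county = 9.25% → £1.34865
Basketball £36.04: athletic equipment → 3.25% + 3% county = 6.25% → £2.2525
Yo-yo £9.92: children's toys → 8.25% + 1% county = 9.25% → £0.9176
Unrounded tax sum = £8.22495 → £8.22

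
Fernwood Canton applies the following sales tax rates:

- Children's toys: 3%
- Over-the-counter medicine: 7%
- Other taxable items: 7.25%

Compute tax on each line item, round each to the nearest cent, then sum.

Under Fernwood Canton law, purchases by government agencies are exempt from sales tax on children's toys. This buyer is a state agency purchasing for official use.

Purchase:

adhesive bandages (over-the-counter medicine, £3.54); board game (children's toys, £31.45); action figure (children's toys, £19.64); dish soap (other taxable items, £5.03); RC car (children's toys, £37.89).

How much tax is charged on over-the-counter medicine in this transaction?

£0.25

Adhesive bandages £3.54: over-the-counter medicine → 7% → £0.25
Tax on over-the-counter medicine = £0.25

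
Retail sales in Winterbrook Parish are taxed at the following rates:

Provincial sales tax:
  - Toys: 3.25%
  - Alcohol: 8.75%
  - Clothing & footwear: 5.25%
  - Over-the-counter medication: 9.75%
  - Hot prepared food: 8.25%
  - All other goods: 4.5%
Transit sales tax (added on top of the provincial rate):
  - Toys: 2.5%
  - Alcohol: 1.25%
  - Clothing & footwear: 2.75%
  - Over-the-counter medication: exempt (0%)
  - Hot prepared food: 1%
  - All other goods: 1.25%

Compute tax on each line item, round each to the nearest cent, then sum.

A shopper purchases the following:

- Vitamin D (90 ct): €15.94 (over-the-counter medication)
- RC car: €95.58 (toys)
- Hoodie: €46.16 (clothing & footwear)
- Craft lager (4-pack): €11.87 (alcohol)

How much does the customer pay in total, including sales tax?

€181.48

Vitamin D (90 ct) €15.94: over-the-counter medication → 9.75% + 0% transit = 9.75% → €1.55
RC car €95.58: toys → 3.25% + 2.5% transit = 5.75% → €5.50
Hoodie €46.16: clothing & footwear → 5.25% + 2.75% transit = 8% → €3.69
Craft lager (4-pack) €11.87: alcohol → 8.75% + 1.25% transit = 10% → €1.19
Subtotal = €169.55; tax = €11.93; total due = €181.48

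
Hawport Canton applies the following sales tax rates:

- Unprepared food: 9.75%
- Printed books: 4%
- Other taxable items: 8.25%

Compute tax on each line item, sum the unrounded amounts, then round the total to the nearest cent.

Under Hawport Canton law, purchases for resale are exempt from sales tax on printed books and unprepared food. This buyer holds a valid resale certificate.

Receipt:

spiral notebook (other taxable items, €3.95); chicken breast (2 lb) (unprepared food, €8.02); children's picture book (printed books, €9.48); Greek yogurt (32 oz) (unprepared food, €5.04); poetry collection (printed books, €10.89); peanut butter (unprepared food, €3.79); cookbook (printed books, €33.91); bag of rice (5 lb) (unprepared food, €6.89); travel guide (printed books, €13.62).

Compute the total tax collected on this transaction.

Spiral notebook €3.95: other taxable items → 8.25% → €0.325875
Chicken breast (2 lb) €8.02: unprepared food, buyer-exempt → 0% → €0.00
Children's picture book €9.48: printed books, buyer-exempt → 0% → €0.00
Greek yogurt (32 oz) €5.04: unprepared food, buyer-exempt → 0% → €0.00
Poetry collection €10.89: printed books, buyer-exempt → 0% → €0.00
Peanut butter €3.79: unprepared food, buyer-exempt → 0% → €0.00
Cookbook €33.91: printed books, buyer-exempt → 0% → €0.00
Bag of rice (5 lb) €6.89: unprepared food, buyer-exempt → 0% → €0.00
Travel guide €13.62: printed books, buyer-exempt → 0% → €0.00
Unrounded tax sum = €0.325875 → €0.33

€0.33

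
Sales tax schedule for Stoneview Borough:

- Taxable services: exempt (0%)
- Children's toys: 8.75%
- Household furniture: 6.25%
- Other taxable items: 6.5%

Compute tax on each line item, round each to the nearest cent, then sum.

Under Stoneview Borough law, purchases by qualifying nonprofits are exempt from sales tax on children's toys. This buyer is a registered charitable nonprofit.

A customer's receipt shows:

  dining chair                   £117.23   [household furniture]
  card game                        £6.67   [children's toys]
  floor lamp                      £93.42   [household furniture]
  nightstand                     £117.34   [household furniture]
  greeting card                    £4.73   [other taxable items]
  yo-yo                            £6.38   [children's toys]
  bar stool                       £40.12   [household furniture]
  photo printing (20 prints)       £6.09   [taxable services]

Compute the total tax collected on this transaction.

£23.32

Dining chair £117.23: household furniture → 6.25% → £7.33
Card game £6.67: children's toys, buyer-exempt → 0% → £0.00
Floor lamp £93.42: household furniture → 6.25% → £5.84
Nightstand £117.34: household furniture → 6.25% → £7.33
Greeting card £4.73: other taxable items → 6.5% → £0.31
Yo-yo £6.38: children's toys, buyer-exempt → 0% → £0.00
Bar stool £40.12: household furniture → 6.25% → £2.51
Photo printing (20 prints) £6.09: taxable services → 0% → £0.00
Total tax = £7.33 + £5.84 + £7.33 + £0.31 + £2.51 = £23.32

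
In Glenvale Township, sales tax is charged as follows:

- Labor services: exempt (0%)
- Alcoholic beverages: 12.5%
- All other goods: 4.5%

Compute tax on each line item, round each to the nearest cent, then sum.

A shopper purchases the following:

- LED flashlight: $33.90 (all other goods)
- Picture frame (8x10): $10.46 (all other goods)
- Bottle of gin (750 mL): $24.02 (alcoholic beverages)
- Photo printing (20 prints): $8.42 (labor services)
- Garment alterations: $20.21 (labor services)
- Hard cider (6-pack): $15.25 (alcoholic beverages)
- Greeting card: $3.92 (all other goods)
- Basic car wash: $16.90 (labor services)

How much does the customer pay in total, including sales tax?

$140.17

LED flashlight $33.90: all other goods → 4.5% → $1.53
Picture frame (8x10) $10.46: all other goods → 4.5% → $0.47
Bottle of gin (750 mL) $24.02: alcoholic beverages → 12.5% → $3.00
Photo printing (20 prints) $8.42: labor services → 0% → $0.00
Garment alterations $20.21: labor services → 0% → $0.00
Hard cider (6-pack) $15.25: alcoholic beverages → 12.5% → $1.91
Greeting card $3.92: all other goods → 4.5% → $0.18
Basic car wash $16.90: labor services → 0% → $0.00
Subtotal = $133.08; tax = $7.09; total due = $140.17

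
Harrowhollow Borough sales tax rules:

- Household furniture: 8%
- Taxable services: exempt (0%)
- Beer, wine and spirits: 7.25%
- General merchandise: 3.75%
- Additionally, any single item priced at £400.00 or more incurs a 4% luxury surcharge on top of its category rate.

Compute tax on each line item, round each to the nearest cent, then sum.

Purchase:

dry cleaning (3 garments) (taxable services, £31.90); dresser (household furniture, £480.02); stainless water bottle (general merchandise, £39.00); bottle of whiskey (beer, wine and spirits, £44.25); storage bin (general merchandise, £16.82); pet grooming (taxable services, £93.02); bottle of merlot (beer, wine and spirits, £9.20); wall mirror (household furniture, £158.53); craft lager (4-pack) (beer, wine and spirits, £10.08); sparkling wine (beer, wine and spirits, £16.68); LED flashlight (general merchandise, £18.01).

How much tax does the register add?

£78.87

Dry cleaning (3 garments) £31.90: taxable services → 0% → £0.00
Dresser £480.02: household furniture → 8% + 4% surcharge = 12% → £57.60
Stainless water bottle £39.00: general merchandise → 3.75% → £1.46
Bottle of whiskey £44.25: beer, wine and spirits → 7.25% → £3.21
Storage bin £16.82: general merchandise → 3.75% → £0.63
Pet grooming £93.02: taxable services → 0% → £0.00
Bottle of merlot £9.20: beer, wine and spirits → 7.25% → £0.67
Wall mirror £158.53: household furniture → 8% → £12.68
Craft lager (4-pack) £10.08: beer, wine and spirits → 7.25% → £0.73
Sparkling wine £16.68: beer, wine and spirits → 7.25% → £1.21
LED flashlight £18.01: general merchandise → 3.75% → £0.68
Total tax = £57.60 + £1.46 + £3.21 + £0.63 + £0.67 + £12.68 + £0.73 + £1.21 + £0.68 = £78.87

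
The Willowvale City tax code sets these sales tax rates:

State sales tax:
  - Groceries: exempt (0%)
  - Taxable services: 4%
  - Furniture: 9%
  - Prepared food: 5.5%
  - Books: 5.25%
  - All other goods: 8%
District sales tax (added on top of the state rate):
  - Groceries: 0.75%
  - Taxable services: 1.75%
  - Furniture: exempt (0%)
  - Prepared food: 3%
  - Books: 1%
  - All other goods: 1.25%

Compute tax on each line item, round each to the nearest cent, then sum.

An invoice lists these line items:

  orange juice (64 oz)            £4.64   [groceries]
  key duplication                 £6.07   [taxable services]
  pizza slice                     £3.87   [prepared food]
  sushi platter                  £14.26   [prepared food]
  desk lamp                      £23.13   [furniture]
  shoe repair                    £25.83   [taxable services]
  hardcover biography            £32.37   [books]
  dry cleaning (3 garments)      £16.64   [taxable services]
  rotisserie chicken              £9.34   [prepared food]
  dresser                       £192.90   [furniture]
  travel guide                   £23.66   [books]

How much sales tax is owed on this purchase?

Orange juice (64 oz) £4.64: groceries → 0% + 0.75% district = 0.75% → £0.03
Key duplication £6.07: taxable services → 4% + 1.75% district = 5.75% → £0.35
Pizza slice £3.87: prepared food → 5.5% + 3% district = 8.5% → £0.33
Sushi platter £14.26: prepared food → 5.5% + 3% district = 8.5% → £1.21
Desk lamp £23.13: furniture → 9% + 0% district = 9% → £2.08
Shoe repair £25.83: taxable services → 4% + 1.75% district = 5.75% → £1.49
Hardcover biography £32.37: books → 5.25% + 1% district = 6.25% → £2.02
Dry cleaning (3 garments) £16.64: taxable services → 4% + 1.75% district = 5.75% → £0.96
Rotisserie chicken £9.34: prepared food → 5.5% + 3% district = 8.5% → £0.79
Dresser £192.90: furniture → 9% + 0% district = 9% → £17.36
Travel guide £23.66: books → 5.25% + 1% district = 6.25% → £1.48
Total tax = £0.03 + £0.35 + £0.33 + £1.21 + £2.08 + £1.49 + £2.02 + £0.96 + £0.79 + £17.36 + £1.48 = £28.10

£28.10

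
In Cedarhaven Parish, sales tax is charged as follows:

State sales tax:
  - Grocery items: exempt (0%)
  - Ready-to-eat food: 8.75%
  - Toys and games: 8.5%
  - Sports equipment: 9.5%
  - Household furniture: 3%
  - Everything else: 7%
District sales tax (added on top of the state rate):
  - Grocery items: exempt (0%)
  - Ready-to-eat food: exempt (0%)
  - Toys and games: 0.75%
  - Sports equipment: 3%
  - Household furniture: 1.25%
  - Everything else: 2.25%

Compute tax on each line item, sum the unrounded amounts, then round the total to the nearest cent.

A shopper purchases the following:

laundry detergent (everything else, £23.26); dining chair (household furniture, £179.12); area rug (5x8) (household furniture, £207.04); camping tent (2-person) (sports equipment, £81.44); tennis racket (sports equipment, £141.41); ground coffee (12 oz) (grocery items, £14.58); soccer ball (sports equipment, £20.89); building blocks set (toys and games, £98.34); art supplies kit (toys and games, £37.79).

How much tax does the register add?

Laundry detergent £23.26: everything else → 7% + 2.25% district = 9.25% → £2.15155
Dining chair £179.12: household furniture → 3% + 1.25% district = 4.25% → £7.6126
Area rug (5x8) £207.04: household furniture → 3% + 1.25% district = 4.25% → £8.7992
Camping tent (2-person) £81.44: sports equipment → 9.5% + 3% district = 12.5% → £10.18
Tennis racket £141.41: sports equipment → 9.5% + 3% district = 12.5% → £17.67625
Ground coffee (12 oz) £14.58: grocery items → 0% + 0% district = 0% → £0.00
Soccer ball £20.89: sports equipment → 9.5% + 3% district = 12.5% → £2.61125
Building blocks set £98.34: toys and games → 8.5% + 0.75% district = 9.25% → £9.09645
Art supplies kit £37.79: toys and games → 8.5% + 0.75% district = 9.25% → £3.495575
Unrounded tax sum = £61.622875 → £61.62

£61.62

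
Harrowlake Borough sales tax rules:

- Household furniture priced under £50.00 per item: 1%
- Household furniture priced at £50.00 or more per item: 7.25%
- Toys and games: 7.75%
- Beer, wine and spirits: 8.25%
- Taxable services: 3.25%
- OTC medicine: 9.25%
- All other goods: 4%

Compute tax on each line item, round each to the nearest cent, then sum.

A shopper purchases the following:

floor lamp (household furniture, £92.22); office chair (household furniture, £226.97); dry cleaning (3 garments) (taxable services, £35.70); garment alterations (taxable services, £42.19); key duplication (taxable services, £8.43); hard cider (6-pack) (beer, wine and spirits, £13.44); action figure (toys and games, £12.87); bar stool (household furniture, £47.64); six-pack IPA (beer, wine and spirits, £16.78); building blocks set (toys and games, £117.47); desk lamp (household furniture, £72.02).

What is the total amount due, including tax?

Floor lamp £92.22: household furniture, £50.00 or more → 7.25% → £6.69
Office chair £226.97: household furniture, £50.00 or more → 7.25% → £16.46
Dry cleaning (3 garments) £35.70: taxable services → 3.25% → £1.16
Garment alterations £42.19: taxable services → 3.25% → £1.37
Key duplication £8.43: taxable services → 3.25% → £0.27
Hard cider (6-pack) £13.44: beer, wine and spirits → 8.25% → £1.11
Action figure £12.87: toys and games → 7.75% → £1.00
Bar stool £47.64: household furniture, under £50.00 → 1% → £0.48
Six-pack IPA £16.78: beer, wine and spirits → 8.25% → £1.38
Building blocks set £117.47: toys and games → 7.75% → £9.10
Desk lamp £72.02: household furniture, £50.00 or more → 7.25% → £5.22
Subtotal = £685.73; tax = £44.24; total due = £729.97

£729.97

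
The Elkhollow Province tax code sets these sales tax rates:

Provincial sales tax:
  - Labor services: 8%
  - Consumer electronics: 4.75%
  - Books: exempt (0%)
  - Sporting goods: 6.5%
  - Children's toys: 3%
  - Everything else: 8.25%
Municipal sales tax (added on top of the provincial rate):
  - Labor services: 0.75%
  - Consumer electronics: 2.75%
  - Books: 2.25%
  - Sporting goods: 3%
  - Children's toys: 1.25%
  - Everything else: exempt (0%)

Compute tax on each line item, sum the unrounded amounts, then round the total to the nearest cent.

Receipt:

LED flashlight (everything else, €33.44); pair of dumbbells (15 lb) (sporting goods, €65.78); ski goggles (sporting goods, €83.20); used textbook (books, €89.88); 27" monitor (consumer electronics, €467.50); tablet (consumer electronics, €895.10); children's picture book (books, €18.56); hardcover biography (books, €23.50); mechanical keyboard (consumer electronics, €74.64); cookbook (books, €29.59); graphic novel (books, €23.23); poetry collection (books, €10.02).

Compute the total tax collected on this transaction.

€129.09

LED flashlight €33.44: everything else → 8.25% + 0% municipal = 8.25% → €2.7588
Pair of dumbbells (15 lb) €65.78: sporting goods → 6.5% + 3% municipal = 9.5% → €6.2491
Ski goggles €83.20: sporting goods → 6.5% + 3% municipal = 9.5% → €7.904
Used textbook €89.88: books → 0% + 2.25% municipal = 2.25% → €2.0223
27" monitor €467.50: consumer electronics → 4.75% + 2.75% municipal = 7.5% → €35.0625
Tablet €895.10: consumer electronics → 4.75% + 2.75% municipal = 7.5% → €67.1325
Children's picture book €18.56: books → 0% + 2.25% municipal = 2.25% → €0.4176
Hardcover biography €23.50: books → 0% + 2.25% municipal = 2.25% → €0.52875
Mechanical keyboard €74.64: consumer electronics → 4.75% + 2.75% municipal = 7.5% → €5.598
Cookbook €29.59: books → 0% + 2.25% municipal = 2.25% → €0.665775
Graphic novel €23.23: books → 0% + 2.25% municipal = 2.25% → €0.522675
Poetry collection €10.02: books → 0% + 2.25% municipal = 2.25% → €0.22545
Unrounded tax sum = €129.08745 → €129.09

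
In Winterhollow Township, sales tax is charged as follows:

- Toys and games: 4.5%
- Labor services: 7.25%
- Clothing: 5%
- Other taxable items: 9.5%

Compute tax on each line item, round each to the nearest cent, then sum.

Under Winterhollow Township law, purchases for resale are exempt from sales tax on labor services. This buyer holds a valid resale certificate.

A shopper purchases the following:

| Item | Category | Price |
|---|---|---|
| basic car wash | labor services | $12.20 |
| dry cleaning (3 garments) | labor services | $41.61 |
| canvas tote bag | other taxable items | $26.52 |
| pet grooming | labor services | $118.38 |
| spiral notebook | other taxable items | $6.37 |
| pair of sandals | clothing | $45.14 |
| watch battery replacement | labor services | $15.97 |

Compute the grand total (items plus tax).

Basic car wash $12.20: labor services, buyer-exempt → 0% → $0.00
Dry cleaning (3 garments) $41.61: labor services, buyer-exempt → 0% → $0.00
Canvas tote bag $26.52: other taxable items → 9.5% → $2.52
Pet grooming $118.38: labor services, buyer-exempt → 0% → $0.00
Spiral notebook $6.37: other taxable items → 9.5% → $0.61
Pair of sandals $45.14: clothing → 5% → $2.26
Watch battery replacement $15.97: labor services, buyer-exempt → 0% → $0.00
Subtotal = $266.19; tax = $5.39; total due = $271.58

$271.58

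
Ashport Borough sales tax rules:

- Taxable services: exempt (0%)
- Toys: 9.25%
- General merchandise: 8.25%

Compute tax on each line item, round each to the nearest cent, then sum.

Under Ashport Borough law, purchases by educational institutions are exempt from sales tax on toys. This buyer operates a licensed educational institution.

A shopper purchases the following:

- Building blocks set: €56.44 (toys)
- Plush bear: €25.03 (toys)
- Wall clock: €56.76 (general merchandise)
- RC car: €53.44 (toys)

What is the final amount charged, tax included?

€196.35

Building blocks set €56.44: toys, buyer-exempt → 0% → €0.00
Plush bear €25.03: toys, buyer-exempt → 0% → €0.00
Wall clock €56.76: general merchandise → 8.25% → €4.68
RC car €53.44: toys, buyer-exempt → 0% → €0.00
Subtotal = €191.67; tax = €4.68; total due = €196.35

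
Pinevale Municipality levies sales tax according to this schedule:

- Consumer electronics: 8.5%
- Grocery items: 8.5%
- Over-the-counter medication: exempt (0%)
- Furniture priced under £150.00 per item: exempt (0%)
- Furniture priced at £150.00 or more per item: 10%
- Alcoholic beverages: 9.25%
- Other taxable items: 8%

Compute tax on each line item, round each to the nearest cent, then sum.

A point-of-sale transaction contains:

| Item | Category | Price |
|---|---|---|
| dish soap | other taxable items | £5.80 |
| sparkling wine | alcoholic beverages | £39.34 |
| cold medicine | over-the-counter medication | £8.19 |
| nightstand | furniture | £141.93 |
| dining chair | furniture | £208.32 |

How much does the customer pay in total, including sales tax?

Dish soap £5.80: other taxable items → 8% → £0.46
Sparkling wine £39.34: alcoholic beverages → 9.25% → £3.64
Cold medicine £8.19: over-the-counter medication → 0% → £0.00
Nightstand £141.93: furniture, under £150.00 → 0% → £0.00
Dining chair £208.32: furniture, £150.00 or more → 10% → £20.83
Subtotal = £403.58; tax = £24.93; total due = £428.51

£428.51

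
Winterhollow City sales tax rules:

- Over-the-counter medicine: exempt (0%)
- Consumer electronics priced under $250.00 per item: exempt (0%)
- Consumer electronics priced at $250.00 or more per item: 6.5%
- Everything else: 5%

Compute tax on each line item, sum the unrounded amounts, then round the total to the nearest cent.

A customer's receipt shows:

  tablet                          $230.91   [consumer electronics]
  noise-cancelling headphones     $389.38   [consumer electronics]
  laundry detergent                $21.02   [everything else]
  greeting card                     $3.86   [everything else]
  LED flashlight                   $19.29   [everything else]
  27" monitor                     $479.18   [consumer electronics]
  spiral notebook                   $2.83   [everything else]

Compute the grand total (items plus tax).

Tablet $230.91: consumer electronics, under $250.00 → 0% → $0.00
Noise-cancelling headphones $389.38: consumer electronics, $250.00 or more → 6.5% → $25.3097
Laundry detergent $21.02: everything else → 5% → $1.051
Greeting card $3.86: everything else → 5% → $0.193
LED flashlight $19.29: everything else → 5% → $0.9645
27" monitor $479.18: consumer electronics, $250.00 or more → 6.5% → $31.1467
Spiral notebook $2.83: everything else → 5% → $0.1415
Subtotal = $1146.47; unrounded tax = $58.8064 → $58.81; total due = $1205.28

$1205.28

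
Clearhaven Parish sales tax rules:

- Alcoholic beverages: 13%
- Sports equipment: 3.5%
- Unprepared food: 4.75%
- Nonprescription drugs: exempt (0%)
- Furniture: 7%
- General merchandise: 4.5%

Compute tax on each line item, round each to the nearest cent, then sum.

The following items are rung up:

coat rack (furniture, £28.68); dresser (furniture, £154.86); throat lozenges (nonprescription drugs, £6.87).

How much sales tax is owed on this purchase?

£12.85

Coat rack £28.68: furniture → 7% → £2.01
Dresser £154.86: furniture → 7% → £10.84
Throat lozenges £6.87: nonprescription drugs → 0% → £0.00
Total tax = £2.01 + £10.84 = £12.85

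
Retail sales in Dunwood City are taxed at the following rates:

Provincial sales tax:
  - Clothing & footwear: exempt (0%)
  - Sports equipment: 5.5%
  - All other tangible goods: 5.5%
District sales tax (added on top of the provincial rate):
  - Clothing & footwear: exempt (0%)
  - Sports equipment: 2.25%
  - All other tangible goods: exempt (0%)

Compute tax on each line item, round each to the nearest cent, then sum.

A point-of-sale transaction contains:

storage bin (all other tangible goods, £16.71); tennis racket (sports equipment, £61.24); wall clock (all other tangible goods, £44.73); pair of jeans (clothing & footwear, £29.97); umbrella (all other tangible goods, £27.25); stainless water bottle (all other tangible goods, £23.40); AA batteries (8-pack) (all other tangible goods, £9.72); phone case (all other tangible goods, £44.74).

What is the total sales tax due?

Storage bin £16.71: all other tangible goods → 5.5% + 0% district = 5.5% → £0.92
Tennis racket £61.24: sports equipment → 5.5% + 2.25% district = 7.75% → £4.75
Wall clock £44.73: all other tangible goods → 5.5% + 0% district = 5.5% → £2.46
Pair of jeans £29.97: clothing & footwear → 0% + 0% district = 0% → £0.00
Umbrella £27.25: all other tangible goods → 5.5% + 0% district = 5.5% → £1.50
Stainless water bottle £23.40: all other tangible goods → 5.5% + 0% district = 5.5% → £1.29
AA batteries (8-pack) £9.72: all other tangible goods → 5.5% + 0% district = 5.5% → £0.53
Phone case £44.74: all other tangible goods → 5.5% + 0% district = 5.5% → £2.46
Total tax = £0.92 + £4.75 + £2.46 + £1.50 + £1.29 + £0.53 + £2.46 = £13.91

£13.91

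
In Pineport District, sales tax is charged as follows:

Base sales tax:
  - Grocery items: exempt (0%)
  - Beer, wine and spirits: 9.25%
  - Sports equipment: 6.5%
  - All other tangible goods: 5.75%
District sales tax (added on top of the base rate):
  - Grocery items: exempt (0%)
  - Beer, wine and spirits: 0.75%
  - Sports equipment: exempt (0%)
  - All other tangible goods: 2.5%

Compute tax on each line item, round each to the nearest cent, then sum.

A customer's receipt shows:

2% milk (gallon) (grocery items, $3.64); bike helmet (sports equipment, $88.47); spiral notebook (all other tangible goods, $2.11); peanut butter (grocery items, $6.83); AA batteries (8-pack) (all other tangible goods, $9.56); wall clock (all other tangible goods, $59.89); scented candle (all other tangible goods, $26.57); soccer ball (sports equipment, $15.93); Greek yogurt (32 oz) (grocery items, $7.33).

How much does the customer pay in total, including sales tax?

2% milk (gallon) $3.64: grocery items → 0% + 0% district = 0% → $0.00
Bike helmet $88.47: sports equipment → 6.5% + 0% district = 6.5% → $5.75
Spiral notebook $2.11: all other tangible goods → 5.75% + 2.5% district = 8.25% → $0.17
Peanut butter $6.83: grocery items → 0% + 0% district = 0% → $0.00
AA batteries (8-pack) $9.56: all other tangible goods → 5.75% + 2.5% district = 8.25% → $0.79
Wall clock $59.89: all other tangible goods → 5.75% + 2.5% district = 8.25% → $4.94
Scented candle $26.57: all other tangible goods → 5.75% + 2.5% district = 8.25% → $2.19
Soccer ball $15.93: sports equipment → 6.5% + 0% district = 6.5% → $1.04
Greek yogurt (32 oz) $7.33: grocery items → 0% + 0% district = 0% → $0.00
Subtotal = $220.33; tax = $14.88; total due = $235.21

$235.21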